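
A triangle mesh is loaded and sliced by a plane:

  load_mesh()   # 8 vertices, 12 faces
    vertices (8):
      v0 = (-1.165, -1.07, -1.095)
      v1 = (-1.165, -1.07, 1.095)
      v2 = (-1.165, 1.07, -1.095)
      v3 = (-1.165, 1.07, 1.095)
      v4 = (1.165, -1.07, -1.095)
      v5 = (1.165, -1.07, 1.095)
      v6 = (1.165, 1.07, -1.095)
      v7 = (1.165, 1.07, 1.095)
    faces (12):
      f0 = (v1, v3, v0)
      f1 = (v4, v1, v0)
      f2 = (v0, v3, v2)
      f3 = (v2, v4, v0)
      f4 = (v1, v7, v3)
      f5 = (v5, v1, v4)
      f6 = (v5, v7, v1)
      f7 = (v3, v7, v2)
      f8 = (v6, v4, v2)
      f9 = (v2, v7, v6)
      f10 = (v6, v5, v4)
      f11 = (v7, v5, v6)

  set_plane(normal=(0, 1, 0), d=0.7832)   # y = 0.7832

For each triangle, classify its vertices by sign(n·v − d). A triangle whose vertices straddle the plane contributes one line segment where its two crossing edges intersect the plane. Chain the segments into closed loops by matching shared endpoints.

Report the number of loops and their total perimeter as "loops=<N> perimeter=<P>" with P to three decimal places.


Straddling triangles (8 of 12):
  (v1,v3,v0) [-+-] → (-1.165, 0.7832, 1.095)–(-1.165, 0.7832, 0.801499)  len=0.2935
  (v0,v3,v2) [-++] → (-1.165, 0.7832, 0.801499)–(-1.165, 0.7832, -1.095)  len=1.8965
  (v2,v4,v0) [+--] → (-0.852736, 0.7832, -1.095)–(-1.165, 0.7832, -1.095)  len=0.3123
  (v1,v7,v3) [-++] → (0.852736, 0.7832, 1.095)–(-1.165, 0.7832, 1.095)  len=2.0177
  (v5,v7,v1) [-+-] → (1.165, 0.7832, 1.095)–(0.852736, 0.7832, 1.095)  len=0.3123
  (v6,v4,v2) [+-+] → (1.165, 0.7832, -1.095)–(-0.852736, 0.7832, -1.095)  len=2.0177
  (v6,v5,v4) [+--] → (1.165, 0.7832, -0.801499)–(1.165, 0.7832, -1.095)  len=0.2935
  (v7,v5,v6) [+-+] → (1.165, 0.7832, 1.095)–(1.165, 0.7832, -0.801499)  len=1.8965

Chained into 1 loop(s):
  loop 1: 8 segments, perimeter = 9.0400
Total perimeter = 9.040

loops=1 perimeter=9.040


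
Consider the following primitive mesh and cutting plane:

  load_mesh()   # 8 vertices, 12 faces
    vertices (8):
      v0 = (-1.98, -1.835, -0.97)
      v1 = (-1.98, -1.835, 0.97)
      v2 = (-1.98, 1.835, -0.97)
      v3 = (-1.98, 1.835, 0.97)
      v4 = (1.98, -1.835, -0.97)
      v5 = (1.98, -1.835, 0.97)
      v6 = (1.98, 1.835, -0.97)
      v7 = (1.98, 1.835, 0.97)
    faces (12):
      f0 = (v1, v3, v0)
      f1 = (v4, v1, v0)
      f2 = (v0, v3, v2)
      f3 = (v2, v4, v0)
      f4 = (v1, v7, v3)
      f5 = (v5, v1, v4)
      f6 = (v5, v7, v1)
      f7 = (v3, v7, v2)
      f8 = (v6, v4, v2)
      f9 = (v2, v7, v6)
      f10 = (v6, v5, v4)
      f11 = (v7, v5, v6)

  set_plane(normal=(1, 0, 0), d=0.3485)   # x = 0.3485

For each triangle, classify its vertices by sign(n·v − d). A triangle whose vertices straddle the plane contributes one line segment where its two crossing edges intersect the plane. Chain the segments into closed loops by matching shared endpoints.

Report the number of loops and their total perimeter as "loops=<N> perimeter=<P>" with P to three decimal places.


Straddling triangles (8 of 12):
  (v4,v1,v0) [+--] → (0.3485, -1.835, -0.17073)–(0.3485, -1.835, -0.97)  len=0.7993
  (v2,v4,v0) [-+-] → (0.3485, -0.322979, -0.97)–(0.3485, -1.835, -0.97)  len=1.5120
  (v1,v7,v3) [-+-] → (0.3485, 0.322979, 0.97)–(0.3485, 1.835, 0.97)  len=1.5120
  (v5,v1,v4) [+-+] → (0.3485, -1.835, 0.97)–(0.3485, -1.835, -0.17073)  len=1.1407
  (v5,v7,v1) [++-] → (0.3485, 0.322979, 0.97)–(0.3485, -1.835, 0.97)  len=2.1580
  (v3,v7,v2) [-+-] → (0.3485, 1.835, 0.97)–(0.3485, 1.835, 0.17073)  len=0.7993
  (v6,v4,v2) [++-] → (0.3485, -0.322979, -0.97)–(0.3485, 1.835, -0.97)  len=2.1580
  (v2,v7,v6) [-++] → (0.3485, 1.835, 0.17073)–(0.3485, 1.835, -0.97)  len=1.1407

Chained into 1 loop(s):
  loop 1: 8 segments, perimeter = 11.2200
Total perimeter = 11.220

loops=1 perimeter=11.220


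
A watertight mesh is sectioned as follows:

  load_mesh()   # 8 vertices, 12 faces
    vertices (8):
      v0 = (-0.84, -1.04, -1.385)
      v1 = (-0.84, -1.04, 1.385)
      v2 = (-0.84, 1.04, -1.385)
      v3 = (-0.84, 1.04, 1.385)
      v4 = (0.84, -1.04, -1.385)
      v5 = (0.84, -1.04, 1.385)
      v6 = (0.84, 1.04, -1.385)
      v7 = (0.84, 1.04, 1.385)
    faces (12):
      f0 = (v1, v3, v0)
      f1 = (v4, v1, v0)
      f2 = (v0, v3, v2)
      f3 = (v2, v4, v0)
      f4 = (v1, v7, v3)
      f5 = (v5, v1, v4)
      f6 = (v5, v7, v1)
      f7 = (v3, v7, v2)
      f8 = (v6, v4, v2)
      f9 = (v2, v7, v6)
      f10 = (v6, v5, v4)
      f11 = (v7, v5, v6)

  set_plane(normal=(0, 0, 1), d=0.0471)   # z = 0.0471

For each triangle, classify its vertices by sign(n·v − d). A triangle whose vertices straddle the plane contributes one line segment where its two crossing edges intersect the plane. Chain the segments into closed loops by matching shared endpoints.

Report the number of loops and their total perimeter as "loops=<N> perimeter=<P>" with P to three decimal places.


loops=1 perimeter=7.520

Straddling triangles (8 of 12):
  (v1,v3,v0) [++-] → (-0.84, 0.0353675, 0.0471)–(-0.84, -1.04, 0.0471)  len=1.0754
  (v4,v1,v0) [-+-] → (-0.0285661, -1.04, 0.0471)–(-0.84, -1.04, 0.0471)  len=0.8114
  (v0,v3,v2) [-+-] → (-0.84, 0.0353675, 0.0471)–(-0.84, 1.04, 0.0471)  len=1.0046
  (v5,v1,v4) [++-] → (-0.0285661, -1.04, 0.0471)–(0.84, -1.04, 0.0471)  len=0.8686
  (v3,v7,v2) [++-] → (0.0285661, 1.04, 0.0471)–(-0.84, 1.04, 0.0471)  len=0.8686
  (v2,v7,v6) [-+-] → (0.0285661, 1.04, 0.0471)–(0.84, 1.04, 0.0471)  len=0.8114
  (v6,v5,v4) [-+-] → (0.84, -0.0353675, 0.0471)–(0.84, -1.04, 0.0471)  len=1.0046
  (v7,v5,v6) [++-] → (0.84, -0.0353675, 0.0471)–(0.84, 1.04, 0.0471)  len=1.0754

Chained into 1 loop(s):
  loop 1: 8 segments, perimeter = 7.5200
Total perimeter = 7.520


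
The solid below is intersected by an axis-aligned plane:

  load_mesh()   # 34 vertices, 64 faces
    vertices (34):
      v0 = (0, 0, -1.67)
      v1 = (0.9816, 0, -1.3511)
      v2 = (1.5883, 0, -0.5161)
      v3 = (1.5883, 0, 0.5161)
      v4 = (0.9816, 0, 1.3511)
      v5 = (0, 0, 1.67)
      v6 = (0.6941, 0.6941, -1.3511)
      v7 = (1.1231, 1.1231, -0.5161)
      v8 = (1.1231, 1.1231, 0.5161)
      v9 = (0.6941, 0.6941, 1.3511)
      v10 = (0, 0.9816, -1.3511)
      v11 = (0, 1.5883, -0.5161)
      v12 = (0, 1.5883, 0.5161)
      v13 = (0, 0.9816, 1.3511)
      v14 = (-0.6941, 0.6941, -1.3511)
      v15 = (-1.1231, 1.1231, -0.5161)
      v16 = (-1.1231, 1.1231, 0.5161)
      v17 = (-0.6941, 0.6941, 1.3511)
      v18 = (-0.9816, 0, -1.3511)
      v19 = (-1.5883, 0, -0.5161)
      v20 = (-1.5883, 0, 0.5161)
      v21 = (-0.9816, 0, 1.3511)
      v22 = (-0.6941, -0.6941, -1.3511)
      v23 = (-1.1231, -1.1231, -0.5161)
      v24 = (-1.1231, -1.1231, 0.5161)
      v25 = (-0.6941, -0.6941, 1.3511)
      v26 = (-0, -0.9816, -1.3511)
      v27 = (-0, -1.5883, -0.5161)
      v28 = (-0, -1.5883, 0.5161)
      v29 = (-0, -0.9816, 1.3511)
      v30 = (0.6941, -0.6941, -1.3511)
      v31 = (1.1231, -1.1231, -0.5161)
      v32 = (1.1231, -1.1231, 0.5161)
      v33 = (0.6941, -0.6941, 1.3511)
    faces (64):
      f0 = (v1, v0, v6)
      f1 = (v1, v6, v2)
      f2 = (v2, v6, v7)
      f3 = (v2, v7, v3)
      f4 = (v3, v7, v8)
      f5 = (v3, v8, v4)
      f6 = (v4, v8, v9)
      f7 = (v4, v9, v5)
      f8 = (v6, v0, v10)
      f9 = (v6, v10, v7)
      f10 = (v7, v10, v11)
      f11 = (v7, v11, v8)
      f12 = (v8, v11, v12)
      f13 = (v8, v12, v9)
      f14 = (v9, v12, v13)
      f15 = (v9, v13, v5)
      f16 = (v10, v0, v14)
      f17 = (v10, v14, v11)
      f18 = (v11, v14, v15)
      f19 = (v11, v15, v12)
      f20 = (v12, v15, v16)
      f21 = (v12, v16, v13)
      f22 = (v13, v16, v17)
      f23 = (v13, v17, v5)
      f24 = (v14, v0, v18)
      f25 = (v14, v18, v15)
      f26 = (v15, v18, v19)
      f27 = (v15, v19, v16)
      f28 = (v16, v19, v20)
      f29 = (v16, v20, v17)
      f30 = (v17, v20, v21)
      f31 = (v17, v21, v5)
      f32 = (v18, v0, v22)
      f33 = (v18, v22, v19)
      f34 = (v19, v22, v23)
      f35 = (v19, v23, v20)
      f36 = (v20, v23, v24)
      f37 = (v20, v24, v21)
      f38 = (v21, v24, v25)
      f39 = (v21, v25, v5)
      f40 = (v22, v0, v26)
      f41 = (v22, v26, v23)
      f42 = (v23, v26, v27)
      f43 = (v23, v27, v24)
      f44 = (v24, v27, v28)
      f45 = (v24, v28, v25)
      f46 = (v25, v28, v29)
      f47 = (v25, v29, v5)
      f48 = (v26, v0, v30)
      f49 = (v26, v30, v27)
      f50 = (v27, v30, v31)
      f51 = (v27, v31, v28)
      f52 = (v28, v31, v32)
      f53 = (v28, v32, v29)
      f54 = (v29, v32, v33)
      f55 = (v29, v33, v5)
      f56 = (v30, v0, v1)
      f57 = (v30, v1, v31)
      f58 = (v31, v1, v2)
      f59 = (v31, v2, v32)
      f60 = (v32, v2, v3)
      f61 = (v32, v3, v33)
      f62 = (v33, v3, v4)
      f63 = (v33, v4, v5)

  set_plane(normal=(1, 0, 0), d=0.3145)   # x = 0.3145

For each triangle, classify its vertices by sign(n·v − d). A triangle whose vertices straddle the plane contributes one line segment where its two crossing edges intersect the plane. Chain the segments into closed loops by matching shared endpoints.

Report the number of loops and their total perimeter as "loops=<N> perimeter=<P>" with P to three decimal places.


loops=1 perimeter=9.720

Straddling triangles (20 of 64):
  (v1,v0,v6) [+-+] → (0.3145, 0, -1.56783)–(0.3145, 0.3145, -1.5255)  len=0.3173
  (v4,v9,v5) [++-] → (0.3145, 0.3145, 1.5255)–(0.3145, 0, 1.56783)  len=0.3173
  (v6,v0,v10) [+--] → (0.3145, 0.3145, -1.5255)–(0.3145, 0.851332, -1.3511)  len=0.5645
  (v6,v10,v7) [+-+] → (0.3145, 0.851332, -1.3511)–(0.3145, 1.02122, -1.11728)  len=0.2890
  (v7,v10,v11) [+--] → (0.3145, 1.02122, -1.11728)–(0.3145, 1.45803, -0.5161)  len=0.7431
  (v7,v11,v8) [+-+] → (0.3145, 1.45803, -0.5161)–(0.3145, 1.45803, -0.227055)  len=0.2890
  (v8,v11,v12) [+--] → (0.3145, 1.45803, -0.227055)–(0.3145, 1.45803, 0.5161)  len=0.7432
  (v8,v12,v9) [+-+] → (0.3145, 1.45803, 0.5161)–(0.3145, 1.18313, 0.894442)  len=0.4677
  (v9,v12,v13) [+--] → (0.3145, 1.18313, 0.894442)–(0.3145, 0.851332, 1.3511)  len=0.5645
  (v9,v13,v5) [+--] → (0.3145, 0.851332, 1.3511)–(0.3145, 0.3145, 1.5255)  len=0.5645
  (v26,v0,v30) [--+] → (0.3145, -0.3145, -1.5255)–(0.3145, -0.851332, -1.3511)  len=0.5645
  (v26,v30,v27) [-+-] → (0.3145, -0.851332, -1.3511)–(0.3145, -1.18313, -0.894442)  len=0.5645
  (v27,v30,v31) [-++] → (0.3145, -1.18313, -0.894442)–(0.3145, -1.45803, -0.5161)  len=0.4677
  (v27,v31,v28) [-+-] → (0.3145, -1.45803, -0.5161)–(0.3145, -1.45803, 0.227055)  len=0.7432
  (v28,v31,v32) [-++] → (0.3145, -1.45803, 0.227055)–(0.3145, -1.45803, 0.5161)  len=0.2890
  (v28,v32,v29) [-+-] → (0.3145, -1.45803, 0.5161)–(0.3145, -1.02122, 1.11728)  len=0.7431
  (v29,v32,v33) [-++] → (0.3145, -1.02122, 1.11728)–(0.3145, -0.851332, 1.3511)  len=0.2890
  (v29,v33,v5) [-+-] → (0.3145, -0.851332, 1.3511)–(0.3145, -0.3145, 1.5255)  len=0.5645
  (v30,v0,v1) [+-+] → (0.3145, -0.3145, -1.5255)–(0.3145, 0, -1.56783)  len=0.3173
  (v33,v4,v5) [++-] → (0.3145, 0, 1.56783)–(0.3145, -0.3145, 1.5255)  len=0.3173

Chained into 1 loop(s):
  loop 1: 20 segments, perimeter = 9.7201
Total perimeter = 9.720


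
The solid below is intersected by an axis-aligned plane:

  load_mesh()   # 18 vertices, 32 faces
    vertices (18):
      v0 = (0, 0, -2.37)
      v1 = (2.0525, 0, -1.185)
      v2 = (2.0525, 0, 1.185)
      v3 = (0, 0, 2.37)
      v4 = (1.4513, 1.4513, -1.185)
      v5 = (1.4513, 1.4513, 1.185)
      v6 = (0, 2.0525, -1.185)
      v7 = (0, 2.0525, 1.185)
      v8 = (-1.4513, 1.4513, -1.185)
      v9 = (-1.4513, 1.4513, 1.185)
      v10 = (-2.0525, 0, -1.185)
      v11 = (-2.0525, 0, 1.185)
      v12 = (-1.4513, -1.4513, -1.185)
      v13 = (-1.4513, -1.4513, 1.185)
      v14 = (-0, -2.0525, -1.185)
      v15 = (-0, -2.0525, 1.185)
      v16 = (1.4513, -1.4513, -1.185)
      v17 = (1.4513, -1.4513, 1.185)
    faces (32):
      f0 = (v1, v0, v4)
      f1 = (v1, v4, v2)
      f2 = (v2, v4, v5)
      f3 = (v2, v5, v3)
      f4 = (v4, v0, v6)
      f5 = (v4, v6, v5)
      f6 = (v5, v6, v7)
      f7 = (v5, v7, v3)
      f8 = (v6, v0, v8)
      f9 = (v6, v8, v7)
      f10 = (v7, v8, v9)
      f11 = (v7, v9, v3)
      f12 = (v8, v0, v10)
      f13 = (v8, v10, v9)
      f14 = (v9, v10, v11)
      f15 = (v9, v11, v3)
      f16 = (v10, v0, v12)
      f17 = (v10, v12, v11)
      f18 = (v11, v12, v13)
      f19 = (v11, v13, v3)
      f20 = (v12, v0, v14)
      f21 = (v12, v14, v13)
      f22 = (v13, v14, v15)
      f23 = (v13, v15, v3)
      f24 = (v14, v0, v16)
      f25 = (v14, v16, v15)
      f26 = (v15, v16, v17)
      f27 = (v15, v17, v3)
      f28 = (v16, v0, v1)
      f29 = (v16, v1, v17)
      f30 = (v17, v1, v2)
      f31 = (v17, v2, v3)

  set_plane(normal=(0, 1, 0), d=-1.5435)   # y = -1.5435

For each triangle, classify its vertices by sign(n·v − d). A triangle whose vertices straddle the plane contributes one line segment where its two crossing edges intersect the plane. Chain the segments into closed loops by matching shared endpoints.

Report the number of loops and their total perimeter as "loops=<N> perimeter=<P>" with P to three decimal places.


Straddling triangles (8 of 32):
  (v12,v0,v14) [++-] → (0, -1.5435, -1.47887)–(-1.22873, -1.5435, -1.185)  len=1.2634
  (v12,v14,v13) [+-+] → (-1.22873, -1.5435, -1.185)–(-1.22873, -1.5435, 0.821537)  len=2.0065
  (v13,v14,v15) [+--] → (-1.22873, -1.5435, 0.821537)–(-1.22873, -1.5435, 1.185)  len=0.3635
  (v13,v15,v3) [+-+] → (-1.22873, -1.5435, 1.185)–(0, -1.5435, 1.47887)  len=1.2634
  (v14,v0,v16) [-++] → (0, -1.5435, -1.47887)–(1.22873, -1.5435, -1.185)  len=1.2634
  (v14,v16,v15) [-+-] → (1.22873, -1.5435, -1.185)–(1.22873, -1.5435, -0.821537)  len=0.3635
  (v15,v16,v17) [-++] → (1.22873, -1.5435, -0.821537)–(1.22873, -1.5435, 1.185)  len=2.0065
  (v15,v17,v3) [-++] → (1.22873, -1.5435, 1.185)–(0, -1.5435, 1.47887)  len=1.2634

Chained into 1 loop(s):
  loop 1: 8 segments, perimeter = 9.7935
Total perimeter = 9.794

loops=1 perimeter=9.794


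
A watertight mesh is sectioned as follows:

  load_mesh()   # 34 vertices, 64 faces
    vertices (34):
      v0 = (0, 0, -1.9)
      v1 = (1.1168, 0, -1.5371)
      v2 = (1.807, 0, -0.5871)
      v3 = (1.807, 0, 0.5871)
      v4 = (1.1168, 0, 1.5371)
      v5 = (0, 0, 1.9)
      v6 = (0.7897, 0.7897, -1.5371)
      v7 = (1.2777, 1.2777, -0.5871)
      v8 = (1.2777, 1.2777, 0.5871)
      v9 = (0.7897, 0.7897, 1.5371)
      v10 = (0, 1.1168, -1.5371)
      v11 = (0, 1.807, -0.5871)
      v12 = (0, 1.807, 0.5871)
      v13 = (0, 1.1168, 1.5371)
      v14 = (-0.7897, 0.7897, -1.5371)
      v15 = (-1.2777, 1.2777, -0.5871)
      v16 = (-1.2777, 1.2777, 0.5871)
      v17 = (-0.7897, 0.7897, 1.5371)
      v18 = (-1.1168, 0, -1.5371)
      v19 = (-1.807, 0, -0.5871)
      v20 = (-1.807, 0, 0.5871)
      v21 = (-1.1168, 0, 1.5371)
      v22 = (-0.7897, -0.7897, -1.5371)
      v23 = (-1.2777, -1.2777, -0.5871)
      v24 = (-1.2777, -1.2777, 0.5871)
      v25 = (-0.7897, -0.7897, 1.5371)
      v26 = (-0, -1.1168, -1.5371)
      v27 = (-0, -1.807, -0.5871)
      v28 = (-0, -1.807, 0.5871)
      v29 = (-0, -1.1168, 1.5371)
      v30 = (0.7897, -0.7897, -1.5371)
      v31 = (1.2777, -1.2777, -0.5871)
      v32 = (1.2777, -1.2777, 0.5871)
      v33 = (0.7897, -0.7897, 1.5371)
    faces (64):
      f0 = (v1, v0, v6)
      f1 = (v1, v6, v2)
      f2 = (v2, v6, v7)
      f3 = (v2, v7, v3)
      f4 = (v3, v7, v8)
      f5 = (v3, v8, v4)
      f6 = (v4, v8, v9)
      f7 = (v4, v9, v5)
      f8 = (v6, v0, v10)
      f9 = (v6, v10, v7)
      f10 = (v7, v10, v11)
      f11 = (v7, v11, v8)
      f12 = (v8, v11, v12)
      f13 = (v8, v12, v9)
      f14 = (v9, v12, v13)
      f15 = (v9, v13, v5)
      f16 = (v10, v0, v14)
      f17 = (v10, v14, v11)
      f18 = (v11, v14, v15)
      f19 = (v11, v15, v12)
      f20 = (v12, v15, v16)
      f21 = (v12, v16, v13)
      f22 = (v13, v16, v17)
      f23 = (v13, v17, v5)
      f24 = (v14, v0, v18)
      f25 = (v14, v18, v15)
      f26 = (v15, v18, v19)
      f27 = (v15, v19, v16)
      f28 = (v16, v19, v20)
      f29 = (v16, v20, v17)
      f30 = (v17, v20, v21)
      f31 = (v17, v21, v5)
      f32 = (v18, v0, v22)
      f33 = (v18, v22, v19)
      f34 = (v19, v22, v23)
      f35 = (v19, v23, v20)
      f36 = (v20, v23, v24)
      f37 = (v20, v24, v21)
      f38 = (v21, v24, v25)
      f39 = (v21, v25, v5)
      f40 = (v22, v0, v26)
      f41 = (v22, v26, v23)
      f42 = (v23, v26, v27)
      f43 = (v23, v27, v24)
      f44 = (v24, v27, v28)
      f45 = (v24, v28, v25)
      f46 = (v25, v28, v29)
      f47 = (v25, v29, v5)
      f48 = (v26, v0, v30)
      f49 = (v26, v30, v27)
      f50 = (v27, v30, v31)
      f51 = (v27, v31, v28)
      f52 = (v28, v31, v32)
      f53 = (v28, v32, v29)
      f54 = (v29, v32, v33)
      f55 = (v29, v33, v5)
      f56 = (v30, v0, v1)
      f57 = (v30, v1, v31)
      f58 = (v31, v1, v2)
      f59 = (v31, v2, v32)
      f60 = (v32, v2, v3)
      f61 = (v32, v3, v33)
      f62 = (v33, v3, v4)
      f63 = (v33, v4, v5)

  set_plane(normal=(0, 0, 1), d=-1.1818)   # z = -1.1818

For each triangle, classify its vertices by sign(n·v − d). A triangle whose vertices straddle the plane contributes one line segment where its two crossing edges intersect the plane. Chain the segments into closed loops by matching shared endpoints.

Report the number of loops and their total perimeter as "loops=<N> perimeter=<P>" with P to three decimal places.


loops=1 perimeter=8.419

Straddling triangles (16 of 64):
  (v1,v6,v2) [--+] → (1.17017, 0.494352, -1.1818)–(1.37493, 0, -1.1818)  len=0.5351
  (v2,v6,v7) [+-+] → (1.17017, 0.494352, -1.1818)–(0.972212, 0.972212, -1.1818)  len=0.5172
  (v6,v10,v7) [--+] → (0.47786, 1.17698, -1.1818)–(0.972212, 0.972212, -1.1818)  len=0.5351
  (v7,v10,v11) [+-+] → (0.47786, 1.17698, -1.1818)–(0, 1.37493, -1.1818)  len=0.5172
  (v10,v14,v11) [--+] → (-0.494352, 1.17017, -1.1818)–(0, 1.37493, -1.1818)  len=0.5351
  (v11,v14,v15) [+-+] → (-0.494352, 1.17017, -1.1818)–(-0.972212, 0.972212, -1.1818)  len=0.5172
  (v14,v18,v15) [--+] → (-1.17698, 0.47786, -1.1818)–(-0.972212, 0.972212, -1.1818)  len=0.5351
  (v15,v18,v19) [+-+] → (-1.17698, 0.47786, -1.1818)–(-1.37493, 0, -1.1818)  len=0.5172
  (v18,v22,v19) [--+] → (-1.17017, -0.494352, -1.1818)–(-1.37493, 0, -1.1818)  len=0.5351
  (v19,v22,v23) [+-+] → (-1.17017, -0.494352, -1.1818)–(-0.972212, -0.972212, -1.1818)  len=0.5172
  (v22,v26,v23) [--+] → (-0.47786, -1.17698, -1.1818)–(-0.972212, -0.972212, -1.1818)  len=0.5351
  (v23,v26,v27) [+-+] → (-0.47786, -1.17698, -1.1818)–(0, -1.37493, -1.1818)  len=0.5172
  (v26,v30,v27) [--+] → (0.494352, -1.17017, -1.1818)–(0, -1.37493, -1.1818)  len=0.5351
  (v27,v30,v31) [+-+] → (0.494352, -1.17017, -1.1818)–(0.972212, -0.972212, -1.1818)  len=0.5172
  (v30,v1,v31) [--+] → (1.17698, -0.47786, -1.1818)–(0.972212, -0.972212, -1.1818)  len=0.5351
  (v31,v1,v2) [+-+] → (1.17698, -0.47786, -1.1818)–(1.37493, 0, -1.1818)  len=0.5172

Chained into 1 loop(s):
  loop 1: 16 segments, perimeter = 8.4186
Total perimeter = 8.419


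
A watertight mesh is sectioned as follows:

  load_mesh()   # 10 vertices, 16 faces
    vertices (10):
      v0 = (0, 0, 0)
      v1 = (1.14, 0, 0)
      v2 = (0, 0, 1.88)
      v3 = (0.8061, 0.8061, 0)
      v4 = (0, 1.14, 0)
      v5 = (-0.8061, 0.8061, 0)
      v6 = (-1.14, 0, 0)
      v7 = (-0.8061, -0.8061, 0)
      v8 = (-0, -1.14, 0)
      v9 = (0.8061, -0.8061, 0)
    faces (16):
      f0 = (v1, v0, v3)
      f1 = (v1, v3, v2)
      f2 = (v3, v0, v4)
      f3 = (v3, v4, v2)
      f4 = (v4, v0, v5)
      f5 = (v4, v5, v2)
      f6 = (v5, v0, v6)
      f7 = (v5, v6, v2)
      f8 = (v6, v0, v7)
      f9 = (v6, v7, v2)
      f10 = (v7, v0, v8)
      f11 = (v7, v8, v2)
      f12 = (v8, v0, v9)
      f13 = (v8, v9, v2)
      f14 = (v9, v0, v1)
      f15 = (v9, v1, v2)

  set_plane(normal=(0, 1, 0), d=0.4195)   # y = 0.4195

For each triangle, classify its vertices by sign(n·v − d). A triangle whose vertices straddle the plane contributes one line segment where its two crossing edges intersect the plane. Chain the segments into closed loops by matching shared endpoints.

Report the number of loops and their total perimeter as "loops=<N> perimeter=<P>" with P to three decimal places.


loops=1 perimeter=5.057

Straddling triangles (8 of 16):
  (v1,v0,v3) [--+] → (0.4195, 0.4195, 0)–(0.966236, 0.4195, 0)  len=0.5467
  (v1,v3,v2) [-+-] → (0.966236, 0.4195, 0)–(0.4195, 0.4195, 0.901635)  len=1.0545
  (v3,v0,v4) [+-+] → (0.4195, 0.4195, 0)–(0, 0.4195, 0)  len=0.4195
  (v3,v4,v2) [++-] → (0, 0.4195, 1.18819)–(0.4195, 0.4195, 0.901635)  len=0.5080
  (v4,v0,v5) [+-+] → (0, 0.4195, 0)–(-0.4195, 0.4195, 0)  len=0.4195
  (v4,v5,v2) [++-] → (-0.4195, 0.4195, 0.901635)–(0, 0.4195, 1.18819)  len=0.5080
  (v5,v0,v6) [+--] → (-0.4195, 0.4195, 0)–(-0.966236, 0.4195, 0)  len=0.5467
  (v5,v6,v2) [+--] → (-0.966236, 0.4195, 0)–(-0.4195, 0.4195, 0.901635)  len=1.0545

Chained into 1 loop(s):
  loop 1: 8 segments, perimeter = 5.0574
Total perimeter = 5.057


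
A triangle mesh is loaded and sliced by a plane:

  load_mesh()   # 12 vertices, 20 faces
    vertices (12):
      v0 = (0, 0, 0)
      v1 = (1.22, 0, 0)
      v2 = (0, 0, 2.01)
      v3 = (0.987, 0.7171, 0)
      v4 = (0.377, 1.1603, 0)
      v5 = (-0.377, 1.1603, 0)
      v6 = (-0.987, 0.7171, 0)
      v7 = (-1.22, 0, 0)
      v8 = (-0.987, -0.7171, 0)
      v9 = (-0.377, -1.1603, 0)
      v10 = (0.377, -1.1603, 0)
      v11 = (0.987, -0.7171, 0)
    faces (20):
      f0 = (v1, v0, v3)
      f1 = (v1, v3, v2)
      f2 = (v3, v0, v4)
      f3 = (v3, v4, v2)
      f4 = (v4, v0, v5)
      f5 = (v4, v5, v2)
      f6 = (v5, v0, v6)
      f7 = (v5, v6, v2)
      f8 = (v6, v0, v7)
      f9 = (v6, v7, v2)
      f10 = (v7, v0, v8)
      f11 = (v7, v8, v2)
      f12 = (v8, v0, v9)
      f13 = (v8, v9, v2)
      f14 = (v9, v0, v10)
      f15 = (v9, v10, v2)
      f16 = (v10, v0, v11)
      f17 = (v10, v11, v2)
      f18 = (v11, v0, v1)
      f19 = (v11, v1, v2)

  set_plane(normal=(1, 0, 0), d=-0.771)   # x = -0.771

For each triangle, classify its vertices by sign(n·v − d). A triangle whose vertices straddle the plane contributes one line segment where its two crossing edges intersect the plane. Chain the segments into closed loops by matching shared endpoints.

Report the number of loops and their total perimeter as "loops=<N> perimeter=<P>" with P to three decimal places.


loops=1 perimeter=4.100

Straddling triangles (8 of 20):
  (v5,v0,v6) [++-] → (-0.771, 0.560166, 0)–(-0.771, 0.874036, 0)  len=0.3139
  (v5,v6,v2) [+-+] → (-0.771, 0.874036, 0)–(-0.771, 0.560166, 0.439878)  len=0.5404
  (v6,v0,v7) [-+-] → (-0.771, 0.560166, 0)–(-0.771, 0, 0)  len=0.5602
  (v6,v7,v2) [--+] → (-0.771, 0, 0.739746)–(-0.771, 0.560166, 0.439878)  len=0.6354
  (v7,v0,v8) [-+-] → (-0.771, 0, 0)–(-0.771, -0.560166, 0)  len=0.5602
  (v7,v8,v2) [--+] → (-0.771, -0.560166, 0.439878)–(-0.771, 0, 0.739746)  len=0.6354
  (v8,v0,v9) [-++] → (-0.771, -0.560166, 0)–(-0.771, -0.874036, 0)  len=0.3139
  (v8,v9,v2) [-++] → (-0.771, -0.874036, 0)–(-0.771, -0.560166, 0.439878)  len=0.5404

Chained into 1 loop(s):
  loop 1: 8 segments, perimeter = 4.0996
Total perimeter = 4.100


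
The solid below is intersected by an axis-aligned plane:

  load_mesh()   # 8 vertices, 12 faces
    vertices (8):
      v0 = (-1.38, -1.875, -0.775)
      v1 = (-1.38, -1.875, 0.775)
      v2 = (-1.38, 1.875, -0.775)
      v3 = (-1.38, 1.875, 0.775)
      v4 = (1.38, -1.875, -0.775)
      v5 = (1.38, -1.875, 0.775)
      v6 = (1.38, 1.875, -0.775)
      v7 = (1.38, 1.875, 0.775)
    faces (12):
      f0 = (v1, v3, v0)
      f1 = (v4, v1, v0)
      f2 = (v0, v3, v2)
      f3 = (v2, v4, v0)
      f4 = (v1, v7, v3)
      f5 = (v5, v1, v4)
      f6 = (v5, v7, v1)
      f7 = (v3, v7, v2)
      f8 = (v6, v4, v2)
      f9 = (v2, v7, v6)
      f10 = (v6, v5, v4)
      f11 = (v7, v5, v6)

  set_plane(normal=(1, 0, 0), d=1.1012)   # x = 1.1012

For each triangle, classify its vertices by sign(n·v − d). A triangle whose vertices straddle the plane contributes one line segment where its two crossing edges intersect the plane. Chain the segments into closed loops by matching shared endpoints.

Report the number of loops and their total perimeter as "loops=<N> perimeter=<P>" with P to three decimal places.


Straddling triangles (8 of 12):
  (v4,v1,v0) [+--] → (1.1012, -1.875, -0.618428)–(1.1012, -1.875, -0.775)  len=0.1566
  (v2,v4,v0) [-+-] → (1.1012, -1.4962, -0.775)–(1.1012, -1.875, -0.775)  len=0.3788
  (v1,v7,v3) [-+-] → (1.1012, 1.4962, 0.775)–(1.1012, 1.875, 0.775)  len=0.3788
  (v5,v1,v4) [+-+] → (1.1012, -1.875, 0.775)–(1.1012, -1.875, -0.618428)  len=1.3934
  (v5,v7,v1) [++-] → (1.1012, 1.4962, 0.775)–(1.1012, -1.875, 0.775)  len=3.3712
  (v3,v7,v2) [-+-] → (1.1012, 1.875, 0.775)–(1.1012, 1.875, 0.618428)  len=0.1566
  (v6,v4,v2) [++-] → (1.1012, -1.4962, -0.775)–(1.1012, 1.875, -0.775)  len=3.3712
  (v2,v7,v6) [-++] → (1.1012, 1.875, 0.618428)–(1.1012, 1.875, -0.775)  len=1.3934

Chained into 1 loop(s):
  loop 1: 8 segments, perimeter = 10.6000
Total perimeter = 10.600

loops=1 perimeter=10.600


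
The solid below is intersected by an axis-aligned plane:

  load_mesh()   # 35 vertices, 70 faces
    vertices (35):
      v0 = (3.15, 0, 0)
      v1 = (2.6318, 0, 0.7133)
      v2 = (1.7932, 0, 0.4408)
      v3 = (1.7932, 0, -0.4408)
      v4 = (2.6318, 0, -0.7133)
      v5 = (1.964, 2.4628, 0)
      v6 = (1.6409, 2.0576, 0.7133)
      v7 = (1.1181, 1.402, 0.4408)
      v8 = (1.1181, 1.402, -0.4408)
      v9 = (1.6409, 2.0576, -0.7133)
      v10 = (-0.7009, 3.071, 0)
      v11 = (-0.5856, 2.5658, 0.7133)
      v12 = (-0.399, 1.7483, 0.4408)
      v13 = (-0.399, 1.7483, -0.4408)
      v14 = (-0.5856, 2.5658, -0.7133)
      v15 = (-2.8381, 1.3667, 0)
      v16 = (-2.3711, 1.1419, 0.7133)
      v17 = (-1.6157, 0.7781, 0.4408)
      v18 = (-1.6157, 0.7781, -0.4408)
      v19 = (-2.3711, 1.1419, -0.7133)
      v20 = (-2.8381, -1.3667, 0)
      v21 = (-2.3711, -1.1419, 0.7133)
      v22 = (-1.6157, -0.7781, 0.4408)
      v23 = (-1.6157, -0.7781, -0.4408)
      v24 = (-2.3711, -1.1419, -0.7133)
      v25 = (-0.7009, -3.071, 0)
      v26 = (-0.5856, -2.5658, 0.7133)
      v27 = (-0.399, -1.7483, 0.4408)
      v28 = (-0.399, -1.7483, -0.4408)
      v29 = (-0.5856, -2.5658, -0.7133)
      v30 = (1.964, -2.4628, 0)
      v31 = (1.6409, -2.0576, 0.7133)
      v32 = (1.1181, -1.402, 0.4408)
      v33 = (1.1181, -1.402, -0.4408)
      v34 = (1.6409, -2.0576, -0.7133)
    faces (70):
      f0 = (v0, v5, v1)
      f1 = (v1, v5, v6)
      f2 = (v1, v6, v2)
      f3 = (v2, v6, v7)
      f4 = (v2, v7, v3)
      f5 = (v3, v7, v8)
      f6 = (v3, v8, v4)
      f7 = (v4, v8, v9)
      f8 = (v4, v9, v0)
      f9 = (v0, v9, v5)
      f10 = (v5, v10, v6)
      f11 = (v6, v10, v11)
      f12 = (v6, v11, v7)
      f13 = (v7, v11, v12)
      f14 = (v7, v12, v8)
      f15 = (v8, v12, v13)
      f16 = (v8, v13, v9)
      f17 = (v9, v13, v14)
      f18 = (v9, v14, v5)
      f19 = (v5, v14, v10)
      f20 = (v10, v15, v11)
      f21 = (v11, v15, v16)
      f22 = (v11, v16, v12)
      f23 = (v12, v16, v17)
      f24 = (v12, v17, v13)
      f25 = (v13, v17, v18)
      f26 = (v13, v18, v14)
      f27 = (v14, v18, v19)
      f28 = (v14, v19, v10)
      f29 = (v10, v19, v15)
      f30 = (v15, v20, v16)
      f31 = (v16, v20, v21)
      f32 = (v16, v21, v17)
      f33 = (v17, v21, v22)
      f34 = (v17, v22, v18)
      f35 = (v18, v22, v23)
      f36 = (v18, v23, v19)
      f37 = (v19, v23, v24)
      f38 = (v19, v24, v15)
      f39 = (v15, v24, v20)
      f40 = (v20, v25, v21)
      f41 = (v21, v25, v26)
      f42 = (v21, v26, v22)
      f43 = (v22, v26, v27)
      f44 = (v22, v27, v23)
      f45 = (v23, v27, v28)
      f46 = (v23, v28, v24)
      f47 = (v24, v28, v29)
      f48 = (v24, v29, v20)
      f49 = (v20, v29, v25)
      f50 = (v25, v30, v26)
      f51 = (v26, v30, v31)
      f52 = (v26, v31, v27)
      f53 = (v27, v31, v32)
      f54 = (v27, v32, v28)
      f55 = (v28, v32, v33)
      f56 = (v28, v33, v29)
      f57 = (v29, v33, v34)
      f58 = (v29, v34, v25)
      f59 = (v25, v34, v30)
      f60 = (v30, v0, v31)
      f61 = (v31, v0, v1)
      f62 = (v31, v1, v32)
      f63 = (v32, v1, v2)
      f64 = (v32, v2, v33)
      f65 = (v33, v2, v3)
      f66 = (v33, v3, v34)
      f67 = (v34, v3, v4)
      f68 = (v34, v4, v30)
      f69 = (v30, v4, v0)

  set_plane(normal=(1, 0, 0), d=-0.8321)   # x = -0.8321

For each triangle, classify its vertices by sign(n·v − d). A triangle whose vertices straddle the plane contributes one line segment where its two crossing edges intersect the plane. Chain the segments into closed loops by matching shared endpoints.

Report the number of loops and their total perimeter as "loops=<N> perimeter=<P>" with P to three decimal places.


Straddling triangles (20 of 70):
  (v10,v15,v11) [+-+] → (-0.8321, 2.96638, 0)–(-0.8321, 2.43458, 0.635241)  len=0.8285
  (v11,v15,v16) [+--] → (-0.8321, 2.43458, 0.635241)–(-0.8321, 2.36922, 0.7133)  len=0.1018
  (v11,v16,v12) [+-+] → (-0.8321, 2.36922, 0.7133)–(-0.8321, 1.61513, 0.500645)  len=0.7835
  (v12,v16,v17) [+--] → (-0.8321, 1.61513, 0.500645)–(-0.8321, 1.40294, 0.4408)  len=0.2205
  (v12,v17,v13) [+-+] → (-0.8321, 1.40294, 0.4408)–(-0.8321, 1.40294, -0.126983)  len=0.5678
  (v13,v17,v18) [+--] → (-0.8321, 1.40294, -0.126983)–(-0.8321, 1.40294, -0.4408)  len=0.3138
  (v13,v18,v14) [+-+] → (-0.8321, 1.40294, -0.4408)–(-0.8321, 2.13801, -0.648092)  len=0.7637
  (v14,v18,v19) [+--] → (-0.8321, 2.13801, -0.648092)–(-0.8321, 2.36922, -0.7133)  len=0.2402
  (v14,v19,v10) [+-+] → (-0.8321, 2.36922, -0.7133)–(-0.8321, 2.91946, -0.0560322)  len=0.8572
  (v10,v19,v15) [+--] → (-0.8321, 2.91946, -0.0560322)–(-0.8321, 2.96638, 0)  len=0.0731
  (v20,v25,v21) [-+-] → (-0.8321, -2.96638, 0)–(-0.8321, -2.91946, 0.0560322)  len=0.0731
  (v21,v25,v26) [-++] → (-0.8321, -2.91946, 0.0560322)–(-0.8321, -2.36922, 0.7133)  len=0.8572
  (v21,v26,v22) [-+-] → (-0.8321, -2.36922, 0.7133)–(-0.8321, -2.13801, 0.648092)  len=0.2402
  (v22,v26,v27) [-++] → (-0.8321, -2.13801, 0.648092)–(-0.8321, -1.40294, 0.4408)  len=0.7637
  (v22,v27,v23) [-+-] → (-0.8321, -1.40294, 0.4408)–(-0.8321, -1.40294, 0.126983)  len=0.3138
  (v23,v27,v28) [-++] → (-0.8321, -1.40294, 0.126983)–(-0.8321, -1.40294, -0.4408)  len=0.5678
  (v23,v28,v24) [-+-] → (-0.8321, -1.40294, -0.4408)–(-0.8321, -1.61513, -0.500645)  len=0.2205
  (v24,v28,v29) [-++] → (-0.8321, -1.61513, -0.500645)–(-0.8321, -2.36922, -0.7133)  len=0.7835
  (v24,v29,v20) [-+-] → (-0.8321, -2.36922, -0.7133)–(-0.8321, -2.43458, -0.635241)  len=0.1018
  (v20,v29,v25) [-++] → (-0.8321, -2.43458, -0.635241)–(-0.8321, -2.96638, 0)  len=0.8285

Chained into 2 loop(s):
  loop 1: 10 segments, perimeter = 4.7501
  loop 2: 10 segments, perimeter = 4.7501
Total perimeter = 9.500

loops=2 perimeter=9.500


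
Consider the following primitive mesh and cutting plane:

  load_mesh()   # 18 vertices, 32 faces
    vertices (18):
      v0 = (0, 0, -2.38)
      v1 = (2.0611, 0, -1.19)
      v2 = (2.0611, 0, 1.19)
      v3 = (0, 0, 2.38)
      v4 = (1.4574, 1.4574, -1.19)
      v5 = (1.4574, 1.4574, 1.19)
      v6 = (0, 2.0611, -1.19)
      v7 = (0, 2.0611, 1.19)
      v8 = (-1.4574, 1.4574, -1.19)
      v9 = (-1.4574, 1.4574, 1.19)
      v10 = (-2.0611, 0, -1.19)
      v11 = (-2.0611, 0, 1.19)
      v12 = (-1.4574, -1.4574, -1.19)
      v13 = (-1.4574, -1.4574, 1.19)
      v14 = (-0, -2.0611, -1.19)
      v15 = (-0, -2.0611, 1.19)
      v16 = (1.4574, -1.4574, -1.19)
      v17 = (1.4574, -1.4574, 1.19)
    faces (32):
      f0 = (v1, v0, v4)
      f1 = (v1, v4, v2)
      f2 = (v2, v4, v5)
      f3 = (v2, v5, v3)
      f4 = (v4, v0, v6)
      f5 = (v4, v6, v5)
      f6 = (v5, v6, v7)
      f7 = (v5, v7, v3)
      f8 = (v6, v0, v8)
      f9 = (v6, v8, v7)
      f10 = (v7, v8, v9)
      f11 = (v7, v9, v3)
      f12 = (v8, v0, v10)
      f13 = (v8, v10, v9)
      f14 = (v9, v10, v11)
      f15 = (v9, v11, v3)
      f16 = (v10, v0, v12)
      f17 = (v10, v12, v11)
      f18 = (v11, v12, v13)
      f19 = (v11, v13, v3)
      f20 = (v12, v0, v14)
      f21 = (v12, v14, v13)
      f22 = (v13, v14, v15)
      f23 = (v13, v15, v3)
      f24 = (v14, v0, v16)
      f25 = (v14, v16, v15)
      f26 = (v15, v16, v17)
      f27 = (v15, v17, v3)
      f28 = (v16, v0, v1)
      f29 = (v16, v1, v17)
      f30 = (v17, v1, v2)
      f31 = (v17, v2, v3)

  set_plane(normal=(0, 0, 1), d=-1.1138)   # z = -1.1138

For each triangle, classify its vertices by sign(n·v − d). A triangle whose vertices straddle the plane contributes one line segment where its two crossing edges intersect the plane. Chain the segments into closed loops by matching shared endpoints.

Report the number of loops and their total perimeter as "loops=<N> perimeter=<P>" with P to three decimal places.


loops=1 perimeter=12.620

Straddling triangles (16 of 32):
  (v1,v4,v2) [--+] → (1.47673, 1.41074, -1.1138)–(2.0611, 0, -1.1138)  len=1.5270
  (v2,v4,v5) [+-+] → (1.47673, 1.41074, -1.1138)–(1.4574, 1.4574, -1.1138)  len=0.0505
  (v4,v6,v5) [--+] → (0.0466613, 2.04177, -1.1138)–(1.4574, 1.4574, -1.1138)  len=1.5270
  (v5,v6,v7) [+-+] → (0.0466613, 2.04177, -1.1138)–(0, 2.0611, -1.1138)  len=0.0505
  (v6,v8,v7) [--+] → (-1.41074, 1.47673, -1.1138)–(0, 2.0611, -1.1138)  len=1.5270
  (v7,v8,v9) [+-+] → (-1.41074, 1.47673, -1.1138)–(-1.4574, 1.4574, -1.1138)  len=0.0505
  (v8,v10,v9) [--+] → (-2.04177, 0.0466613, -1.1138)–(-1.4574, 1.4574, -1.1138)  len=1.5270
  (v9,v10,v11) [+-+] → (-2.04177, 0.0466613, -1.1138)–(-2.0611, 0, -1.1138)  len=0.0505
  (v10,v12,v11) [--+] → (-1.47673, -1.41074, -1.1138)–(-2.0611, 0, -1.1138)  len=1.5270
  (v11,v12,v13) [+-+] → (-1.47673, -1.41074, -1.1138)–(-1.4574, -1.4574, -1.1138)  len=0.0505
  (v12,v14,v13) [--+] → (-0.0466613, -2.04177, -1.1138)–(-1.4574, -1.4574, -1.1138)  len=1.5270
  (v13,v14,v15) [+-+] → (-0.0466613, -2.04177, -1.1138)–(0, -2.0611, -1.1138)  len=0.0505
  (v14,v16,v15) [--+] → (1.41074, -1.47673, -1.1138)–(0, -2.0611, -1.1138)  len=1.5270
  (v15,v16,v17) [+-+] → (1.41074, -1.47673, -1.1138)–(1.4574, -1.4574, -1.1138)  len=0.0505
  (v16,v1,v17) [--+] → (2.04177, -0.0466613, -1.1138)–(1.4574, -1.4574, -1.1138)  len=1.5270
  (v17,v1,v2) [+-+] → (2.04177, -0.0466613, -1.1138)–(2.0611, 0, -1.1138)  len=0.0505

Chained into 1 loop(s):
  loop 1: 16 segments, perimeter = 12.6199
Total perimeter = 12.620


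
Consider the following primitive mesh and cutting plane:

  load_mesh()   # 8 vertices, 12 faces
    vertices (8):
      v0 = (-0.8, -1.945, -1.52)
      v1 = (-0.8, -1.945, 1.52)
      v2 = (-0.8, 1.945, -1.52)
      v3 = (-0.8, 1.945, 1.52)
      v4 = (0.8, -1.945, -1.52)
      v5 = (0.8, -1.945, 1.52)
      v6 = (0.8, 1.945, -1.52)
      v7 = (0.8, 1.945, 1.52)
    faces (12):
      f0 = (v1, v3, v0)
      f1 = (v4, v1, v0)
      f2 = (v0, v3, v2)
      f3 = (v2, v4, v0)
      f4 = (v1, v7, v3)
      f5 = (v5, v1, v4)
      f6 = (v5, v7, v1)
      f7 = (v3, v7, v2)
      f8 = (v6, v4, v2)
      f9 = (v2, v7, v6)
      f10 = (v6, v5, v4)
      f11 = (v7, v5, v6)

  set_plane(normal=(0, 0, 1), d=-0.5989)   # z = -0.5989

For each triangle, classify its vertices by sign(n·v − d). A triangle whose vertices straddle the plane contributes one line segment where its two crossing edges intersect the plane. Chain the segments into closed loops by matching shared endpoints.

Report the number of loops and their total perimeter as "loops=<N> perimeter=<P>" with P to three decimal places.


loops=1 perimeter=10.980

Straddling triangles (8 of 12):
  (v1,v3,v0) [++-] → (-0.8, -0.766356, -0.5989)–(-0.8, -1.945, -0.5989)  len=1.1786
  (v4,v1,v0) [-+-] → (0.315211, -1.945, -0.5989)–(-0.8, -1.945, -0.5989)  len=1.1152
  (v0,v3,v2) [-+-] → (-0.8, -0.766356, -0.5989)–(-0.8, 1.945, -0.5989)  len=2.7114
  (v5,v1,v4) [++-] → (0.315211, -1.945, -0.5989)–(0.8, -1.945, -0.5989)  len=0.4848
  (v3,v7,v2) [++-] → (-0.315211, 1.945, -0.5989)–(-0.8, 1.945, -0.5989)  len=0.4848
  (v2,v7,v6) [-+-] → (-0.315211, 1.945, -0.5989)–(0.8, 1.945, -0.5989)  len=1.1152
  (v6,v5,v4) [-+-] → (0.8, 0.766356, -0.5989)–(0.8, -1.945, -0.5989)  len=2.7114
  (v7,v5,v6) [++-] → (0.8, 0.766356, -0.5989)–(0.8, 1.945, -0.5989)  len=1.1786

Chained into 1 loop(s):
  loop 1: 8 segments, perimeter = 10.9800
Total perimeter = 10.980


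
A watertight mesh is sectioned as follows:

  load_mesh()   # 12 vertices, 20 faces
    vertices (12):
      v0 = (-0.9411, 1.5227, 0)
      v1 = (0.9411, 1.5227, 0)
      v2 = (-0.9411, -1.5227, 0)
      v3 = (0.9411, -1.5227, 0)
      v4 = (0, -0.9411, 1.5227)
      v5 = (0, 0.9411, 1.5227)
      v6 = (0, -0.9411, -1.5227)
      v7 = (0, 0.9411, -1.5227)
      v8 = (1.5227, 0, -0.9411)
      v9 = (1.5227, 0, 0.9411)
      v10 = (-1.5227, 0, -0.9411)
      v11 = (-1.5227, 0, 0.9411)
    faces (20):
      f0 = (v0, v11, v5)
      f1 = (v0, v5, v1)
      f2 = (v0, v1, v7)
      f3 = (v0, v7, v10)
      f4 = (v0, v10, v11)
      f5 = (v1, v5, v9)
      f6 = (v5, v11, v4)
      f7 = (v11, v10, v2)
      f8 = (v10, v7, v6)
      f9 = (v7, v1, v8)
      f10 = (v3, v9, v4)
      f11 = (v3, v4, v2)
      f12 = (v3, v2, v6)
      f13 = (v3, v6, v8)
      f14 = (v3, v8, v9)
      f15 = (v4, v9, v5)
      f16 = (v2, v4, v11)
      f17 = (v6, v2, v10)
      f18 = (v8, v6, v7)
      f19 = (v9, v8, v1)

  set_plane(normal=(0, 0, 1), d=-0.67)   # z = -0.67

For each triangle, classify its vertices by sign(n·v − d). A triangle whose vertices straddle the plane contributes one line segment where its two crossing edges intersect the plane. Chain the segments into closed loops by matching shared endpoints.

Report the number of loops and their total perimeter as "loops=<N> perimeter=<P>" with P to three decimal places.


Straddling triangles (10 of 20):
  (v0,v1,v7) [++-] → (0.527009, 1.26679, -0.67)–(-0.527009, 1.26679, -0.67)  len=1.0540
  (v0,v7,v10) [+--] → (-0.527009, 1.26679, -0.67)–(-1.35516, 0.43864, -0.67)  len=1.1712
  (v0,v10,v11) [+-+] → (-1.35516, 0.43864, -0.67)–(-1.5227, 0, -0.67)  len=0.4695
  (v11,v10,v2) [+-+] → (-1.5227, 0, -0.67)–(-1.35516, -0.43864, -0.67)  len=0.4695
  (v7,v1,v8) [-+-] → (0.527009, 1.26679, -0.67)–(1.35516, 0.43864, -0.67)  len=1.1712
  (v3,v2,v6) [++-] → (-0.527009, -1.26679, -0.67)–(0.527009, -1.26679, -0.67)  len=1.0540
  (v3,v6,v8) [+--] → (0.527009, -1.26679, -0.67)–(1.35516, -0.43864, -0.67)  len=1.1712
  (v3,v8,v9) [+-+] → (1.35516, -0.43864, -0.67)–(1.5227, 0, -0.67)  len=0.4695
  (v6,v2,v10) [-+-] → (-0.527009, -1.26679, -0.67)–(-1.35516, -0.43864, -0.67)  len=1.1712
  (v9,v8,v1) [+-+] → (1.5227, 0, -0.67)–(1.35516, 0.43864, -0.67)  len=0.4695

Chained into 1 loop(s):
  loop 1: 10 segments, perimeter = 8.6710
Total perimeter = 8.671

loops=1 perimeter=8.671


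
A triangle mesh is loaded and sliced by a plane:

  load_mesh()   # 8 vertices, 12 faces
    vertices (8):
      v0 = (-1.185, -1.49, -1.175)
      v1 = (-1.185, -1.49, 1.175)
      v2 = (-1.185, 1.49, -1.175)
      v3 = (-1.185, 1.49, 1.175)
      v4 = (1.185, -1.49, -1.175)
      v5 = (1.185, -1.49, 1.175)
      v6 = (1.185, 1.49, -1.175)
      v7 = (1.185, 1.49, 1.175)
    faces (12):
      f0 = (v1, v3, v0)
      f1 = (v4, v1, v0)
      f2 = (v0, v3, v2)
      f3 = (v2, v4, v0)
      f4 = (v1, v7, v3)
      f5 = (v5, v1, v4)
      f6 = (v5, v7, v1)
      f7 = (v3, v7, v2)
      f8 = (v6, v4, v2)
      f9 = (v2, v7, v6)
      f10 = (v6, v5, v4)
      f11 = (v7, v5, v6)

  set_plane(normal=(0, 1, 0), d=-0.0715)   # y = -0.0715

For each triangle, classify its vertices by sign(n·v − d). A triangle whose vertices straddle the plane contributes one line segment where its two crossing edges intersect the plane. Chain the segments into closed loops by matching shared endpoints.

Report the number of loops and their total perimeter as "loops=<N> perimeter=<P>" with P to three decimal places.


Straddling triangles (8 of 12):
  (v1,v3,v0) [-+-] → (-1.185, -0.0715, 1.175)–(-1.185, -0.0715, -0.0563842)  len=1.2314
  (v0,v3,v2) [-++] → (-1.185, -0.0715, -0.0563842)–(-1.185, -0.0715, -1.175)  len=1.1186
  (v2,v4,v0) [+--] → (0.0568641, -0.0715, -1.175)–(-1.185, -0.0715, -1.175)  len=1.2419
  (v1,v7,v3) [-++] → (-0.0568641, -0.0715, 1.175)–(-1.185, -0.0715, 1.175)  len=1.1281
  (v5,v7,v1) [-+-] → (1.185, -0.0715, 1.175)–(-0.0568641, -0.0715, 1.175)  len=1.2419
  (v6,v4,v2) [+-+] → (1.185, -0.0715, -1.175)–(0.0568641, -0.0715, -1.175)  len=1.1281
  (v6,v5,v4) [+--] → (1.185, -0.0715, 0.0563842)–(1.185, -0.0715, -1.175)  len=1.2314
  (v7,v5,v6) [+-+] → (1.185, -0.0715, 1.175)–(1.185, -0.0715, 0.0563842)  len=1.1186

Chained into 1 loop(s):
  loop 1: 8 segments, perimeter = 9.4400
Total perimeter = 9.440

loops=1 perimeter=9.440
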